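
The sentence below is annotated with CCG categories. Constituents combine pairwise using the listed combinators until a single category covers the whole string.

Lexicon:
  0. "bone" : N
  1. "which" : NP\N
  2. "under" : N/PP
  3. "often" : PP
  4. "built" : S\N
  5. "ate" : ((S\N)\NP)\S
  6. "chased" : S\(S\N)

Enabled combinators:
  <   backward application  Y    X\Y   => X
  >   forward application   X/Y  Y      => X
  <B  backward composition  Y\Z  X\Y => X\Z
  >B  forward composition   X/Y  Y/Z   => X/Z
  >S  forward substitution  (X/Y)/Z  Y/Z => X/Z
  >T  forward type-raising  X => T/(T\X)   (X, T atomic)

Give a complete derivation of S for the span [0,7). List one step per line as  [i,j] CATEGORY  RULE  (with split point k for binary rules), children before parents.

[0,1] N  lex  "bone"
[1,2] NP\N  lex  "which"
[0,2] NP  <  k=1
[2,3] N/PP  lex  "under"
[3,4] PP  lex  "often"
[2,4] N  >  k=3
[4,5] S\N  lex  "built"
[2,5] S  <  k=4
[5,6] ((S\N)\NP)\S  lex  "ate"
[2,6] (S\N)\NP  <  k=5
[0,6] S\N  <  k=2
[6,7] S\(S\N)  lex  "chased"
[0,7] S  <  k=6

[0,7] S   <
  [0,6] S\N   <
    [0,2] NP   <
      [0,1] "bone" : N
      [1,2] "which" : NP\N
    [2,6] (S\N)\NP   <
      [2,5] S   <
        [2,4] N   >
          [2,3] "under" : N/PP
          [3,4] "often" : PP
        [4,5] "built" : S\N
      [5,6] "ate" : ((S\N)\NP)\S
  [6,7] "chased" : S\(S\N)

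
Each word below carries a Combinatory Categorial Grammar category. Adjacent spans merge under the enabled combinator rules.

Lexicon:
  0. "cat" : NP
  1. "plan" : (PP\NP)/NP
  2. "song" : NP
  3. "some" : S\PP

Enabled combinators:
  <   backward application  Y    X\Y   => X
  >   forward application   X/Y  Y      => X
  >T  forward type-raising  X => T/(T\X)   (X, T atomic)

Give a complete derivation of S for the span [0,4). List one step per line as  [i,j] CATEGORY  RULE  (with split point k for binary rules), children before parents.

[0,1] NP  lex  "cat"
[0,1] PP/(PP\NP)  >T
[1,2] (PP\NP)/NP  lex  "plan"
[2,3] NP  lex  "song"
[1,3] PP\NP  >  k=2
[0,3] PP  >  k=1
[3,4] S\PP  lex  "some"
[0,4] S  <  k=3

[0,4] S   <
  [0,3] PP   >
    [0,1] PP/(PP\NP)   >T
      [0,1] "cat" : NP
    [1,3] PP\NP   >
      [1,2] "plan" : (PP\NP)/NP
      [2,3] "song" : NP
  [3,4] "some" : S\PP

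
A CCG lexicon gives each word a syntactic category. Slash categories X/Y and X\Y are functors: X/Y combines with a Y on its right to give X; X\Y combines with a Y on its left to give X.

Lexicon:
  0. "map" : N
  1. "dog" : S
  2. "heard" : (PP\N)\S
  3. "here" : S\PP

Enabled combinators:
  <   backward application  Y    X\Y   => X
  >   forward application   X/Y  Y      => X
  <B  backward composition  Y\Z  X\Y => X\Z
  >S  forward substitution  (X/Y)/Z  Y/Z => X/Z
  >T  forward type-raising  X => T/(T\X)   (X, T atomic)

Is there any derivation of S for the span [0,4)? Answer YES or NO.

YES

[0,4] S   >
  [0,1] S/(S\N)   >T
    [0,1] "map" : N
  [1,4] S\N   <B
    [1,3] PP\N   <
      [1,2] "dog" : S
      [2,3] "heard" : (PP\N)\S
    [3,4] "here" : S\PP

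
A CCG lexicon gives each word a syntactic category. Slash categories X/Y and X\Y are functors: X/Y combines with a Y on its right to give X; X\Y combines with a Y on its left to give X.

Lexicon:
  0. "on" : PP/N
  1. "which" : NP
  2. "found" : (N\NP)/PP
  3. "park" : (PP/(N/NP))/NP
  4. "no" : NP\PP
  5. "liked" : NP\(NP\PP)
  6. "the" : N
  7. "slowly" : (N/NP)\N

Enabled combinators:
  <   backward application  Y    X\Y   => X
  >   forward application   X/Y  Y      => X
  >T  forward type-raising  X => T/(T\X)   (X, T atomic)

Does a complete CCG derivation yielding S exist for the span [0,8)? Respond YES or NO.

PP/N NP (N\NP)/PP (PP/(N/NP))/NP NP\PP NP\(NP\PP) N (N/NP)\N
CKY chart[0,8] = {N/(N\PP), NP/(NP\PP), PP, PP/(PP\PP), S/(S\PP)}; S ∉ chart

NO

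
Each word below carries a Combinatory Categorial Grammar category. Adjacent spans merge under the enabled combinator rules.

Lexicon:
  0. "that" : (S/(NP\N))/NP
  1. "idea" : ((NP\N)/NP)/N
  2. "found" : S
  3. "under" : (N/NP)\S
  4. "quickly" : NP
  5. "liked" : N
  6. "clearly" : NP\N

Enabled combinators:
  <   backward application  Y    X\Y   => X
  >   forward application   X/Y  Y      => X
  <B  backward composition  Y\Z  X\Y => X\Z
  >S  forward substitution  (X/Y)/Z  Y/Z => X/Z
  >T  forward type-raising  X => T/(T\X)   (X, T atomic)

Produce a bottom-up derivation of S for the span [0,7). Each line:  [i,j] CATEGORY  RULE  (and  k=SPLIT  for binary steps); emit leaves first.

[0,7] S   >
  [0,5] S/NP   >S
    [0,1] "that" : (S/(NP\N))/NP
    [1,5] (NP\N)/NP   >
      [1,2] "idea" : ((NP\N)/NP)/N
      [2,5] N   >
        [2,4] N/NP   <
          [2,3] "found" : S
          [3,4] "under" : (N/NP)\S
        [4,5] "quickly" : NP
  [5,7] NP   >
    [5,6] NP/(NP\N)   >T
      [5,6] "liked" : N
    [6,7] "clearly" : NP\N

[0,1] (S/(NP\N))/NP  lex  "that"
[1,2] ((NP\N)/NP)/N  lex  "idea"
[2,3] S  lex  "found"
[3,4] (N/NP)\S  lex  "under"
[2,4] N/NP  <  k=3
[4,5] NP  lex  "quickly"
[2,5] N  >  k=4
[1,5] (NP\N)/NP  >  k=2
[0,5] S/NP  >S  k=1
[5,6] N  lex  "liked"
[5,6] NP/(NP\N)  >T
[6,7] NP\N  lex  "clearly"
[5,7] NP  >  k=6
[0,7] S  >  k=5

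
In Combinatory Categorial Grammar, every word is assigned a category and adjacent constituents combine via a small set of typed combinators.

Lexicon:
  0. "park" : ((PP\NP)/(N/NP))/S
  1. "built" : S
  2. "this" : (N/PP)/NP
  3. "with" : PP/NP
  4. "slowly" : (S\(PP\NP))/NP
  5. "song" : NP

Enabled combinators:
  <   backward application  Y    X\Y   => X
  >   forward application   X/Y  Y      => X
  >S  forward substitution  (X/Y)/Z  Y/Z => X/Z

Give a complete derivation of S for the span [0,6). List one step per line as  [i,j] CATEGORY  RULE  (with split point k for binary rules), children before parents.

[0,1] ((PP\NP)/(N/NP))/S  lex  "park"
[1,2] S  lex  "built"
[0,2] (PP\NP)/(N/NP)  >  k=1
[2,3] (N/PP)/NP  lex  "this"
[3,4] PP/NP  lex  "with"
[2,4] N/NP  >S  k=3
[0,4] PP\NP  >  k=2
[4,5] (S\(PP\NP))/NP  lex  "slowly"
[5,6] NP  lex  "song"
[4,6] S\(PP\NP)  >  k=5
[0,6] S  <  k=4

[0,6] S   <
  [0,4] PP\NP   >
    [0,2] (PP\NP)/(N/NP)   >
      [0,1] "park" : ((PP\NP)/(N/NP))/S
      [1,2] "built" : S
    [2,4] N/NP   >S
      [2,3] "this" : (N/PP)/NP
      [3,4] "with" : PP/NP
  [4,6] S\(PP\NP)   >
    [4,5] "slowly" : (S\(PP\NP))/NP
    [5,6] "song" : NP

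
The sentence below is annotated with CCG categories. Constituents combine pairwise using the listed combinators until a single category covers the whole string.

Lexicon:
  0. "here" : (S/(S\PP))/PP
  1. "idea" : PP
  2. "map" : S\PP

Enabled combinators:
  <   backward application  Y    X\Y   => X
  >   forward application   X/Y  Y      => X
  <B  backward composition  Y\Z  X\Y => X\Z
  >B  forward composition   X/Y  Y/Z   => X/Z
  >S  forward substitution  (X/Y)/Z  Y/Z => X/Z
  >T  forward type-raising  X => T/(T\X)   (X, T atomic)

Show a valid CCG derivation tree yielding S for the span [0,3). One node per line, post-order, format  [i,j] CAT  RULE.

[0,1] (S/(S\PP))/PP  lex  "here"
[1,2] PP  lex  "idea"
[0,2] S/(S\PP)  >  k=1
[2,3] S\PP  lex  "map"
[0,3] S  >  k=2

[0,3] S   >
  [0,2] S/(S\PP)   >
    [0,1] "here" : (S/(S\PP))/PP
    [1,2] "idea" : PP
  [2,3] "map" : S\PP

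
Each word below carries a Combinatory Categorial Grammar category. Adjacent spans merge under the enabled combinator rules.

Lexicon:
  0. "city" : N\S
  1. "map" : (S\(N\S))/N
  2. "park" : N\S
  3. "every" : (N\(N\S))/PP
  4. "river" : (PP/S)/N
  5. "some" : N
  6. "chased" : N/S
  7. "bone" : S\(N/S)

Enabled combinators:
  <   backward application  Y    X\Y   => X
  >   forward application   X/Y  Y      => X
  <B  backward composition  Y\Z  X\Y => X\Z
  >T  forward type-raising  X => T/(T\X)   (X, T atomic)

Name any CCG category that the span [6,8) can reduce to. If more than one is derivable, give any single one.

S

[0,8] S   <
  [0,1] "city" : N\S
  [1,8] S\(N\S)   >
    [1,2] "map" : (S\(N\S))/N
    [2,8] N   <
      [2,3] "park" : N\S
      [3,8] N\(N\S)   >
        [3,4] "every" : (N\(N\S))/PP
        [4,8] PP   >
          [4,6] PP/S   >
            [4,5] "river" : (PP/S)/N
            [5,6] "some" : N
          [6,8] S   <
            [6,7] "chased" : N/S
            [7,8] "bone" : S\(N/S)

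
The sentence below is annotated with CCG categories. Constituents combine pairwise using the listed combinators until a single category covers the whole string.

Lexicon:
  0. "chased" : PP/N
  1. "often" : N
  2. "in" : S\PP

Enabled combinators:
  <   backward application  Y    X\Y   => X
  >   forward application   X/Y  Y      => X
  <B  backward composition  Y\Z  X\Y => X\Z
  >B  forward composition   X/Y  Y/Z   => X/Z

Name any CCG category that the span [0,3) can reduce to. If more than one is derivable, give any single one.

[0,3] S   <
  [0,2] PP   >
    [0,1] "chased" : PP/N
    [1,2] "often" : N
  [2,3] "in" : S\PP

S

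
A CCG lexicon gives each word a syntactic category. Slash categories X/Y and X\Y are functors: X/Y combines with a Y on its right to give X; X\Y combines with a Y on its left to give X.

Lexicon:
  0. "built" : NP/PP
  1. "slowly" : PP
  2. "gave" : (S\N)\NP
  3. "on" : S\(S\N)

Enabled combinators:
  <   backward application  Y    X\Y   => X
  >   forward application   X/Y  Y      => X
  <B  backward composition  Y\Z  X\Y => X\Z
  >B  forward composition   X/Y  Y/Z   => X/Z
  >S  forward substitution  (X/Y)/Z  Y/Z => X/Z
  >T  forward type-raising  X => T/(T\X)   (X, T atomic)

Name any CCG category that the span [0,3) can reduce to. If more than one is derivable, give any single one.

S\N

[0,4] S   <
  [0,3] S\N   <
    [0,2] NP   >
      [0,1] "built" : NP/PP
      [1,2] "slowly" : PP
    [2,3] "gave" : (S\N)\NP
  [3,4] "on" : S\(S\N)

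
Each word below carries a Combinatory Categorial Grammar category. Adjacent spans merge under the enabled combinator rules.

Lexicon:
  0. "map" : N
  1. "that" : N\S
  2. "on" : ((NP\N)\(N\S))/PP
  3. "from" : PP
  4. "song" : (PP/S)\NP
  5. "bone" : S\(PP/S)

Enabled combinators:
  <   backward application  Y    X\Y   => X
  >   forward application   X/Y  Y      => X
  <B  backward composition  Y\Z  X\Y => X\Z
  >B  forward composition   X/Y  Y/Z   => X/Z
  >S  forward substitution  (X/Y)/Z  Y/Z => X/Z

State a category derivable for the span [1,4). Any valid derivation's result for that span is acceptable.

NP\N

[0,6] S   <
  [0,4] NP   <
    [0,1] "map" : N
    [1,4] NP\N   <
      [1,2] "that" : N\S
      [2,4] (NP\N)\(N\S)   >
        [2,3] "on" : ((NP\N)\(N\S))/PP
        [3,4] "from" : PP
  [4,6] S\NP   <B
    [4,5] "song" : (PP/S)\NP
    [5,6] "bone" : S\(PP/S)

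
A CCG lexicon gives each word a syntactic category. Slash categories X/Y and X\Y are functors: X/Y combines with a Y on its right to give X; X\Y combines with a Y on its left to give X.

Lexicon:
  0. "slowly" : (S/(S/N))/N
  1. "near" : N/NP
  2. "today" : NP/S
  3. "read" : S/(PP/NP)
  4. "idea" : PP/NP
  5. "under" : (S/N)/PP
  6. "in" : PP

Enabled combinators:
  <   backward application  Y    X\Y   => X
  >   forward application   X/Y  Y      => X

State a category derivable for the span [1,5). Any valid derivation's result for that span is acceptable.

[0,7] S   >
  [0,5] S/(S/N)   >
    [0,1] "slowly" : (S/(S/N))/N
    [1,5] N   >
      [1,2] "near" : N/NP
      [2,5] NP   >
        [2,3] "today" : NP/S
        [3,5] S   >
          [3,4] "read" : S/(PP/NP)
          [4,5] "idea" : PP/NP
  [5,7] S/N   >
    [5,6] "under" : (S/N)/PP
    [6,7] "in" : PP

N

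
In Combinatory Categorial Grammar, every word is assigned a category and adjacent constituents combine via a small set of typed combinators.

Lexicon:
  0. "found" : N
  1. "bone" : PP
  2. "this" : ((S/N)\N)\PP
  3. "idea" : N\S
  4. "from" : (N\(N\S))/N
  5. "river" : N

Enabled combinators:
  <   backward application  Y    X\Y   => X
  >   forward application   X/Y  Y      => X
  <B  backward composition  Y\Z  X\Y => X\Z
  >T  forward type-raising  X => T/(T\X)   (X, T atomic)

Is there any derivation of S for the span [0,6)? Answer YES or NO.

[0,6] S   >
  [0,3] S/N   <
    [0,1] "found" : N
    [1,3] (S/N)\N   <
      [1,2] "bone" : PP
      [2,3] "this" : ((S/N)\N)\PP
  [3,6] N   <
    [3,4] "idea" : N\S
    [4,6] N\(N\S)   >
      [4,5] "from" : (N\(N\S))/N
      [5,6] "river" : N

YES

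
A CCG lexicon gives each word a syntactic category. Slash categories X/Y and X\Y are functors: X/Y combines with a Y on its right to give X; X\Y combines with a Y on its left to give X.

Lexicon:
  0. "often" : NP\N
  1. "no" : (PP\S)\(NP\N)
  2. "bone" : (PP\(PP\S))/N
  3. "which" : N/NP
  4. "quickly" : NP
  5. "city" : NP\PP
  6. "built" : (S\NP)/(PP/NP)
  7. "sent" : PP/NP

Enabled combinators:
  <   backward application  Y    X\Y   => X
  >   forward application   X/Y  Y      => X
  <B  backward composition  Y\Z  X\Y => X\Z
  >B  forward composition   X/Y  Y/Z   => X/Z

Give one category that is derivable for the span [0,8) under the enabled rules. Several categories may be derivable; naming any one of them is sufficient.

S

[0,8] S   <
  [0,6] NP   <
    [0,5] PP   <
      [0,2] PP\S   <
        [0,1] "often" : NP\N
        [1,2] "no" : (PP\S)\(NP\N)
      [2,5] PP\(PP\S)   >
        [2,3] "bone" : (PP\(PP\S))/N
        [3,5] N   >
          [3,4] "which" : N/NP
          [4,5] "quickly" : NP
    [5,6] "city" : NP\PP
  [6,8] S\NP   >
    [6,7] "built" : (S\NP)/(PP/NP)
    [7,8] "sent" : PP/NP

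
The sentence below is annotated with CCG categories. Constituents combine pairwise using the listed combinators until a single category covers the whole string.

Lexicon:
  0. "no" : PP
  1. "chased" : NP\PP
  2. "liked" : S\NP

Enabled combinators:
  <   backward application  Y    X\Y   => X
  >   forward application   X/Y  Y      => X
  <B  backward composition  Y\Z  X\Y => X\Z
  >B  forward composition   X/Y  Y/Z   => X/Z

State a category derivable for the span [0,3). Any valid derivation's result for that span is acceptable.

S

[0,3] S   <
  [0,1] "no" : PP
  [1,3] S\PP   <B
    [1,2] "chased" : NP\PP
    [2,3] "liked" : S\NP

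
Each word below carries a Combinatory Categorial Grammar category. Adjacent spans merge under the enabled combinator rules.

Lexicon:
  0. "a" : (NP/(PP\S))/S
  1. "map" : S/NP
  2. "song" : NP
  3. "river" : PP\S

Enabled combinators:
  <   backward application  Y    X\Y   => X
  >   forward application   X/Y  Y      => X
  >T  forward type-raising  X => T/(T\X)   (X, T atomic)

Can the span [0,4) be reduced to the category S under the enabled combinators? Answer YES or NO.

(NP/(PP\S))/S S/NP NP PP\S
CKY chart[0,4] = {N/(N\NP), NP, NP/(NP\NP), PP/(PP\NP), S/(S\NP)}; S ∉ chart

NO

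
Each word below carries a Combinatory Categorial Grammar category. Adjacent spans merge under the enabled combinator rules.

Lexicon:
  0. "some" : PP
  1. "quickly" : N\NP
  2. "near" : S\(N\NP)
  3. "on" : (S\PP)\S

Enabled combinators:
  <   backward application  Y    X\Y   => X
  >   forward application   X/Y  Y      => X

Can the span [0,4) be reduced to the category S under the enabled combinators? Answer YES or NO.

YES

[0,4] S   <
  [0,1] "some" : PP
  [1,4] S\PP   <
    [1,3] S   <
      [1,2] "quickly" : N\NP
      [2,3] "near" : S\(N\NP)
    [3,4] "on" : (S\PP)\S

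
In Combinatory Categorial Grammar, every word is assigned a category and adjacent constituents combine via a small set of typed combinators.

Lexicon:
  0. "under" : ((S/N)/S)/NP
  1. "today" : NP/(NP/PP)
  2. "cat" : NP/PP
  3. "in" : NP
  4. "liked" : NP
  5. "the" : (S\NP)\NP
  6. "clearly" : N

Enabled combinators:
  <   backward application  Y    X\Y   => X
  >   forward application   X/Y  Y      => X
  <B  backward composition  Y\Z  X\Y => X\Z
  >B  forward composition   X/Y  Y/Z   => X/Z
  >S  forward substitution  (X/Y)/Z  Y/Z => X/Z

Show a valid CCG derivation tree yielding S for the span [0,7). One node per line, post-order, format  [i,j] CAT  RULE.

[0,1] ((S/N)/S)/NP  lex  "under"
[1,2] NP/(NP/PP)  lex  "today"
[2,3] NP/PP  lex  "cat"
[1,3] NP  >  k=2
[0,3] (S/N)/S  >  k=1
[3,4] NP  lex  "in"
[4,5] NP  lex  "liked"
[5,6] (S\NP)\NP  lex  "the"
[4,6] S\NP  <  k=5
[3,6] S  <  k=4
[0,6] S/N  >  k=3
[6,7] N  lex  "clearly"
[0,7] S  >  k=6

[0,7] S   >
  [0,6] S/N   >
    [0,3] (S/N)/S   >
      [0,1] "under" : ((S/N)/S)/NP
      [1,3] NP   >
        [1,2] "today" : NP/(NP/PP)
        [2,3] "cat" : NP/PP
    [3,6] S   <
      [3,4] "in" : NP
      [4,6] S\NP   <
        [4,5] "liked" : NP
        [5,6] "the" : (S\NP)\NP
  [6,7] "clearly" : N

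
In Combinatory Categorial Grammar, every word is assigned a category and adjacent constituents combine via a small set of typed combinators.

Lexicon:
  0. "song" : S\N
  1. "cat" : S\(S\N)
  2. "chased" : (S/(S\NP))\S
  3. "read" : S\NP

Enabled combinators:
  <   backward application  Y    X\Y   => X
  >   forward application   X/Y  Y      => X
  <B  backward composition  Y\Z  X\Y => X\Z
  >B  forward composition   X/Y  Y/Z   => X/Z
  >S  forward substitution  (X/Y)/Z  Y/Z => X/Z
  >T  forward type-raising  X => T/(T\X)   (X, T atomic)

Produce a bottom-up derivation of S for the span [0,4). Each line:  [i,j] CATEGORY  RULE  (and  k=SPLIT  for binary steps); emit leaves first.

[0,4] S   >
  [0,3] S/(S\NP)   <
    [0,2] S   <
      [0,1] "song" : S\N
      [1,2] "cat" : S\(S\N)
    [2,3] "chased" : (S/(S\NP))\S
  [3,4] "read" : S\NP

[0,1] S\N  lex  "song"
[1,2] S\(S\N)  lex  "cat"
[0,2] S  <  k=1
[2,3] (S/(S\NP))\S  lex  "chased"
[0,3] S/(S\NP)  <  k=2
[3,4] S\NP  lex  "read"
[0,4] S  >  k=3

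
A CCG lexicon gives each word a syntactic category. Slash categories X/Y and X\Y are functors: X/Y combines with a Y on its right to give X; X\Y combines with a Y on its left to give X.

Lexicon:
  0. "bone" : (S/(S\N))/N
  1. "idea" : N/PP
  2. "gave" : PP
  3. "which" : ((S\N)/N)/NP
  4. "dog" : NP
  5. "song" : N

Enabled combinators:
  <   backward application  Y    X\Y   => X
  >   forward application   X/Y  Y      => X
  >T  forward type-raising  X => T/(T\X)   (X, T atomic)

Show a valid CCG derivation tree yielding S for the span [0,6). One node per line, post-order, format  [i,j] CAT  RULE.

[0,1] (S/(S\N))/N  lex  "bone"
[1,2] N/PP  lex  "idea"
[2,3] PP  lex  "gave"
[1,3] N  >  k=2
[0,3] S/(S\N)  >  k=1
[3,4] ((S\N)/N)/NP  lex  "which"
[4,5] NP  lex  "dog"
[3,5] (S\N)/N  >  k=4
[5,6] N  lex  "song"
[3,6] S\N  >  k=5
[0,6] S  >  k=3

[0,6] S   >
  [0,3] S/(S\N)   >
    [0,1] "bone" : (S/(S\N))/N
    [1,3] N   >
      [1,2] "idea" : N/PP
      [2,3] "gave" : PP
  [3,6] S\N   >
    [3,5] (S\N)/N   >
      [3,4] "which" : ((S\N)/N)/NP
      [4,5] "dog" : NP
    [5,6] "song" : N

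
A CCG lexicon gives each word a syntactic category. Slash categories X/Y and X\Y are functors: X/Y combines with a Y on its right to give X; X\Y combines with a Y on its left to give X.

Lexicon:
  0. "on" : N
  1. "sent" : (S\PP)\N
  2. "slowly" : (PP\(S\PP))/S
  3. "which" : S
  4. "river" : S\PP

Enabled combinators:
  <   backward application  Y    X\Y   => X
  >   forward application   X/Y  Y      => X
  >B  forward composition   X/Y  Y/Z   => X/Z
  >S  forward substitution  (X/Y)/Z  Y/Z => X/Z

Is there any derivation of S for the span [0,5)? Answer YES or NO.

[0,5] S   <
  [0,4] PP   <
    [0,2] S\PP   <
      [0,1] "on" : N
      [1,2] "sent" : (S\PP)\N
    [2,4] PP\(S\PP)   >
      [2,3] "slowly" : (PP\(S\PP))/S
      [3,4] "which" : S
  [4,5] "river" : S\PP

YES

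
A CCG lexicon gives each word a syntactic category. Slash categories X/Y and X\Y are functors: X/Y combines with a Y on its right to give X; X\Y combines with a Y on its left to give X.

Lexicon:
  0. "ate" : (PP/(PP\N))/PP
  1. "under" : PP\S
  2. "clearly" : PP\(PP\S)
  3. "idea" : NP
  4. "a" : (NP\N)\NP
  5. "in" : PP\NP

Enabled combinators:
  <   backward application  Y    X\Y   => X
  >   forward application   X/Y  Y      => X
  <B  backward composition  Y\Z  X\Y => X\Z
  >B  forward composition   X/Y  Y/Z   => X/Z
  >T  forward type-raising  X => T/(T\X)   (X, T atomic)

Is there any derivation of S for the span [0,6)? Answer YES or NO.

NO

(PP/(PP\N))/PP PP\S PP\(PP\S) NP (NP\N)\NP PP\NP
CKY chart[0,6] = {N/(N\PP), NP/(NP\PP), PP, PP/(PP\PP), S/(S\PP)}; S ∉ chart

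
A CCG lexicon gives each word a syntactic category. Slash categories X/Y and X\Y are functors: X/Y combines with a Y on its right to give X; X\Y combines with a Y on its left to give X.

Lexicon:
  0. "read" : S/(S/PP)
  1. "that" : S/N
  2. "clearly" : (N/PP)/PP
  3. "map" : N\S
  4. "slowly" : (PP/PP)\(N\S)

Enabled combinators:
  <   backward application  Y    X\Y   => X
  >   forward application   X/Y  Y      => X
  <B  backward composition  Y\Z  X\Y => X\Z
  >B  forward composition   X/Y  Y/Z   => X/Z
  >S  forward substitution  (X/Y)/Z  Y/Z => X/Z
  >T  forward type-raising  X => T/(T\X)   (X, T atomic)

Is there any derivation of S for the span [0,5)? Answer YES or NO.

YES

[0,5] S   >
  [0,1] "read" : S/(S/PP)
  [1,5] S/PP   >B
    [1,2] "that" : S/N
    [2,5] N/PP   >S
      [2,3] "clearly" : (N/PP)/PP
      [3,5] PP/PP   <
        [3,4] "map" : N\S
        [4,5] "slowly" : (PP/PP)\(N\S)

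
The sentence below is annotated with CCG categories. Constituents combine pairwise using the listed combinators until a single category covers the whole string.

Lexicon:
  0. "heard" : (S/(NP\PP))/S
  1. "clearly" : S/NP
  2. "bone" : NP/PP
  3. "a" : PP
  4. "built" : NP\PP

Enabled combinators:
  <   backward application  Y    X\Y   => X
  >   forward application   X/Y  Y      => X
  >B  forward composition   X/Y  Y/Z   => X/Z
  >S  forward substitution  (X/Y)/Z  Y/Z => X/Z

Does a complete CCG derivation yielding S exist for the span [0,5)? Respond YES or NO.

[0,5] S   >
  [0,4] S/(NP\PP)   >
    [0,1] "heard" : (S/(NP\PP))/S
    [1,4] S   >
      [1,2] "clearly" : S/NP
      [2,4] NP   >
        [2,3] "bone" : NP/PP
        [3,4] "a" : PP
  [4,5] "built" : NP\PP

YES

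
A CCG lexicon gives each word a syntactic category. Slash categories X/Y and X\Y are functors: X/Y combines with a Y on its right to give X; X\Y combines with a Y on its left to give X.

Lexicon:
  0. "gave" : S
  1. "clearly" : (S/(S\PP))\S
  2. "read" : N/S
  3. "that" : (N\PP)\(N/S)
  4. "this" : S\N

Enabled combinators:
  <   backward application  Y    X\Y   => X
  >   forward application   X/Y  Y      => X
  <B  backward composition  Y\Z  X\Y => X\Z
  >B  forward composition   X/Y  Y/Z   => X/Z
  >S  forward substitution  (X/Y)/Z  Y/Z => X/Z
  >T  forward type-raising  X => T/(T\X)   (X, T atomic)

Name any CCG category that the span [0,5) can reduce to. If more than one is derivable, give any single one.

[0,5] S   >
  [0,2] S/(S\PP)   <
    [0,1] "gave" : S
    [1,2] "clearly" : (S/(S\PP))\S
  [2,5] S\PP   <B
    [2,4] N\PP   <
      [2,3] "read" : N/S
      [3,4] "that" : (N\PP)\(N/S)
    [4,5] "this" : S\N

S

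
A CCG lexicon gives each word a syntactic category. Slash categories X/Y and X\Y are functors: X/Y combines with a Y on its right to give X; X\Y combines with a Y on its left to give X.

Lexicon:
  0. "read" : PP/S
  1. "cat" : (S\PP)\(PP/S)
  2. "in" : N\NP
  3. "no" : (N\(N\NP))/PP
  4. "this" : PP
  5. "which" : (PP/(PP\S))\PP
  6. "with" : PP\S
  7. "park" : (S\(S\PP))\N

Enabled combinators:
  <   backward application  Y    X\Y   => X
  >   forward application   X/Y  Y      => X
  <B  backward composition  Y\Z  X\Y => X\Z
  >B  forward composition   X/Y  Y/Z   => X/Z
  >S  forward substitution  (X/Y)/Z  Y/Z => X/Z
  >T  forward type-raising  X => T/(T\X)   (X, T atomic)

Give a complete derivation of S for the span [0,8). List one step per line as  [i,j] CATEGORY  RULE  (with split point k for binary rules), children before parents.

[0,8] S   <
  [0,2] S\PP   <
    [0,1] "read" : PP/S
    [1,2] "cat" : (S\PP)\(PP/S)
  [2,8] S\(S\PP)   <
    [2,7] N   <
      [2,3] "in" : N\NP
      [3,7] N\(N\NP)   >
        [3,4] "no" : (N\(N\NP))/PP
        [4,7] PP   >
          [4,6] PP/(PP\S)   <
            [4,5] "this" : PP
            [5,6] "which" : (PP/(PP\S))\PP
          [6,7] "with" : PP\S
    [7,8] "park" : (S\(S\PP))\N

[0,1] PP/S  lex  "read"
[1,2] (S\PP)\(PP/S)  lex  "cat"
[0,2] S\PP  <  k=1
[2,3] N\NP  lex  "in"
[3,4] (N\(N\NP))/PP  lex  "no"
[4,5] PP  lex  "this"
[5,6] (PP/(PP\S))\PP  lex  "which"
[4,6] PP/(PP\S)  <  k=5
[6,7] PP\S  lex  "with"
[4,7] PP  >  k=6
[3,7] N\(N\NP)  >  k=4
[2,7] N  <  k=3
[7,8] (S\(S\PP))\N  lex  "park"
[2,8] S\(S\PP)  <  k=7
[0,8] S  <  k=2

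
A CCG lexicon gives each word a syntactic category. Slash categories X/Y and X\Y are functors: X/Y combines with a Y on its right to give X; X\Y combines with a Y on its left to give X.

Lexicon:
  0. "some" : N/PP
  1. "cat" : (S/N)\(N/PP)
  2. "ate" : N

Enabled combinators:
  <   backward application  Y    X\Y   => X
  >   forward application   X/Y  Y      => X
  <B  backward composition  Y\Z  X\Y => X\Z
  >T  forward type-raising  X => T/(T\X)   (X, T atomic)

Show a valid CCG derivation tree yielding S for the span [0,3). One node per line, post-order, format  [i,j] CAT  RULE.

[0,1] N/PP  lex  "some"
[1,2] (S/N)\(N/PP)  lex  "cat"
[0,2] S/N  <  k=1
[2,3] N  lex  "ate"
[0,3] S  >  k=2

[0,3] S   >
  [0,2] S/N   <
    [0,1] "some" : N/PP
    [1,2] "cat" : (S/N)\(N/PP)
  [2,3] "ate" : N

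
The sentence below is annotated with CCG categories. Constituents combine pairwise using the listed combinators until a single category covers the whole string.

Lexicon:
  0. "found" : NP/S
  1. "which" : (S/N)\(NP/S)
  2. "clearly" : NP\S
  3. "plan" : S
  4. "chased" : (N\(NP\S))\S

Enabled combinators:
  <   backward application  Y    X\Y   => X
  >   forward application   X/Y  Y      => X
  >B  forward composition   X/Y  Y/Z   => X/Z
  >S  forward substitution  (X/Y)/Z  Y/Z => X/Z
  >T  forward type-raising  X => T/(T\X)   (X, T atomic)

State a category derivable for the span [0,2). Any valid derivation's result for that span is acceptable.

S/N

[0,5] S   >
  [0,2] S/N   <
    [0,1] "found" : NP/S
    [1,2] "which" : (S/N)\(NP/S)
  [2,5] N   <
    [2,3] "clearly" : NP\S
    [3,5] N\(NP\S)   <
      [3,4] "plan" : S
      [4,5] "chased" : (N\(NP\S))\S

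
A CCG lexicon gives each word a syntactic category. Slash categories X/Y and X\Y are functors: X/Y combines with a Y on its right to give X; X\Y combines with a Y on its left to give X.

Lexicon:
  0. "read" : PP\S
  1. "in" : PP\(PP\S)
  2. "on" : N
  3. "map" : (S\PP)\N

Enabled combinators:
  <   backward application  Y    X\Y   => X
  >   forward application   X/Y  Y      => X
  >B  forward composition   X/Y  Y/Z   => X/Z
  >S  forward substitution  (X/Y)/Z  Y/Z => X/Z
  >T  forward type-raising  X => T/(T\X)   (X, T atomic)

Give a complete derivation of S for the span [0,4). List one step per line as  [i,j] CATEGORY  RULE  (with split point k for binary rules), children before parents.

[0,4] S   <
  [0,2] PP   <
    [0,1] "read" : PP\S
    [1,2] "in" : PP\(PP\S)
  [2,4] S\PP   <
    [2,3] "on" : N
    [3,4] "map" : (S\PP)\N

[0,1] PP\S  lex  "read"
[1,2] PP\(PP\S)  lex  "in"
[0,2] PP  <  k=1
[2,3] N  lex  "on"
[3,4] (S\PP)\N  lex  "map"
[2,4] S\PP  <  k=3
[0,4] S  <  k=2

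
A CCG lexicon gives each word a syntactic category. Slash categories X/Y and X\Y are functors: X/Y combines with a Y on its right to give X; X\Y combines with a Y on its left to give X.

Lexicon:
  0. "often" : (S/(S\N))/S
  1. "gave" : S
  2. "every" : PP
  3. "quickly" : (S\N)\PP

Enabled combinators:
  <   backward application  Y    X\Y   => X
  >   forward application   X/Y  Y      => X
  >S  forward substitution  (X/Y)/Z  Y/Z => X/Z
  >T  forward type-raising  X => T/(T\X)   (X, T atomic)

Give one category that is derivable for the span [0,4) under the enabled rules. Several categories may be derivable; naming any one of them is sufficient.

[0,4] S   >
  [0,2] S/(S\N)   >
    [0,1] "often" : (S/(S\N))/S
    [1,2] "gave" : S
  [2,4] S\N   <
    [2,3] "every" : PP
    [3,4] "quickly" : (S\N)\PP

S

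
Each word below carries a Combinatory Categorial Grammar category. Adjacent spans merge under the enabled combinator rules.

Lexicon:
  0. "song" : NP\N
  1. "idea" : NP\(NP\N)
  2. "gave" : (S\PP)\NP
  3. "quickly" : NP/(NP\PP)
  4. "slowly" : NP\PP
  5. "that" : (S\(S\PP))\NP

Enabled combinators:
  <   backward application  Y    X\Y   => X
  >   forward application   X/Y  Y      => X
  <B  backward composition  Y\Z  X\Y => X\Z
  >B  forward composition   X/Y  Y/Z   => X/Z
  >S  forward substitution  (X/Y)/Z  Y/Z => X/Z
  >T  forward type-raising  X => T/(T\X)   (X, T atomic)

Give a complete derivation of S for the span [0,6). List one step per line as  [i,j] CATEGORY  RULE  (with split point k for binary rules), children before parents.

[0,6] S   <
  [0,3] S\PP   <
    [0,2] NP   <
      [0,1] "song" : NP\N
      [1,2] "idea" : NP\(NP\N)
    [2,3] "gave" : (S\PP)\NP
  [3,6] S\(S\PP)   <
    [3,5] NP   >
      [3,4] "quickly" : NP/(NP\PP)
      [4,5] "slowly" : NP\PP
    [5,6] "that" : (S\(S\PP))\NP

[0,1] NP\N  lex  "song"
[1,2] NP\(NP\N)  lex  "idea"
[0,2] NP  <  k=1
[2,3] (S\PP)\NP  lex  "gave"
[0,3] S\PP  <  k=2
[3,4] NP/(NP\PP)  lex  "quickly"
[4,5] NP\PP  lex  "slowly"
[3,5] NP  >  k=4
[5,6] (S\(S\PP))\NP  lex  "that"
[3,6] S\(S\PP)  <  k=5
[0,6] S  <  k=3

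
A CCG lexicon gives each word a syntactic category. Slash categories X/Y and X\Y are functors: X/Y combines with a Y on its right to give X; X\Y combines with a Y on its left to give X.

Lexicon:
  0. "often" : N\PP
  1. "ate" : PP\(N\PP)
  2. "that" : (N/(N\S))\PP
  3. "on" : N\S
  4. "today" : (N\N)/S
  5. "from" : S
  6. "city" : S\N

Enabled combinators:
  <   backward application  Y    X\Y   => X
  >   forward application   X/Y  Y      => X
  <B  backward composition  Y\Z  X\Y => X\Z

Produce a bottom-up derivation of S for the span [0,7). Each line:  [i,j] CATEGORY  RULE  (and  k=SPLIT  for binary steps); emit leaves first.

[0,7] S   <
  [0,4] N   >
    [0,3] N/(N\S)   <
      [0,2] PP   <
        [0,1] "often" : N\PP
        [1,2] "ate" : PP\(N\PP)
      [2,3] "that" : (N/(N\S))\PP
    [3,4] "on" : N\S
  [4,7] S\N   <B
    [4,6] N\N   >
      [4,5] "today" : (N\N)/S
      [5,6] "from" : S
    [6,7] "city" : S\N

[0,1] N\PP  lex  "often"
[1,2] PP\(N\PP)  lex  "ate"
[0,2] PP  <  k=1
[2,3] (N/(N\S))\PP  lex  "that"
[0,3] N/(N\S)  <  k=2
[3,4] N\S  lex  "on"
[0,4] N  >  k=3
[4,5] (N\N)/S  lex  "today"
[5,6] S  lex  "from"
[4,6] N\N  >  k=5
[6,7] S\N  lex  "city"
[4,7] S\N  <B  k=6
[0,7] S  <  k=4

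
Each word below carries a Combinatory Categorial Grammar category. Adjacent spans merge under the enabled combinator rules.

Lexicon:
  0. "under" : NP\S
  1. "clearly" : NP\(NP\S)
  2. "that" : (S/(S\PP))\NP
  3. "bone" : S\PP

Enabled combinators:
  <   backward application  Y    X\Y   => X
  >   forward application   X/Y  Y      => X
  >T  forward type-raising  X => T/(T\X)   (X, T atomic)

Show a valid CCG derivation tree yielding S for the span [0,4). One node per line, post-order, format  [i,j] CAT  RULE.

[0,4] S   >
  [0,3] S/(S\PP)   <
    [0,2] NP   <
      [0,1] "under" : NP\S
      [1,2] "clearly" : NP\(NP\S)
    [2,3] "that" : (S/(S\PP))\NP
  [3,4] "bone" : S\PP

[0,1] NP\S  lex  "under"
[1,2] NP\(NP\S)  lex  "clearly"
[0,2] NP  <  k=1
[2,3] (S/(S\PP))\NP  lex  "that"
[0,3] S/(S\PP)  <  k=2
[3,4] S\PP  lex  "bone"
[0,4] S  >  k=3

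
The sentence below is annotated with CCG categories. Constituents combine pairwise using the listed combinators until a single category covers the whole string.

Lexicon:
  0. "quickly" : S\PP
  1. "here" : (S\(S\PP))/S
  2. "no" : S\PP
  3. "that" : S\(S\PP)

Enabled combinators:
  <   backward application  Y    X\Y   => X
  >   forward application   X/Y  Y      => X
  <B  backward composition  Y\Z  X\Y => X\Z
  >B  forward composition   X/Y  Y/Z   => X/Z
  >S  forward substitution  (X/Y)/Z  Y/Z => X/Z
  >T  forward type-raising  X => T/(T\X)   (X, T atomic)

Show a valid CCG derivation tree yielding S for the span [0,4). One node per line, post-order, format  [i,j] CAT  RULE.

[0,4] S   <
  [0,1] "quickly" : S\PP
  [1,4] S\(S\PP)   >
    [1,2] "here" : (S\(S\PP))/S
    [2,4] S   <
      [2,3] "no" : S\PP
      [3,4] "that" : S\(S\PP)

[0,1] S\PP  lex  "quickly"
[1,2] (S\(S\PP))/S  lex  "here"
[2,3] S\PP  lex  "no"
[3,4] S\(S\PP)  lex  "that"
[2,4] S  <  k=3
[1,4] S\(S\PP)  >  k=2
[0,4] S  <  k=1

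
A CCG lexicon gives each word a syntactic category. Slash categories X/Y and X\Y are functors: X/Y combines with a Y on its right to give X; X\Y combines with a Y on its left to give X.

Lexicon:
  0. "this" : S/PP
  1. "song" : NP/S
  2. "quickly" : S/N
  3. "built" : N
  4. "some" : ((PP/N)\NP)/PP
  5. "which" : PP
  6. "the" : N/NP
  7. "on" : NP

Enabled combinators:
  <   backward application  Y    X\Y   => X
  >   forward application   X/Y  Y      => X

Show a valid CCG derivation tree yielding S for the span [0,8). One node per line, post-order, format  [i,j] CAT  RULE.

[0,8] S   >
  [0,1] "this" : S/PP
  [1,8] PP   >
    [1,6] PP/N   <
      [1,4] NP   >
        [1,2] "song" : NP/S
        [2,4] S   >
          [2,3] "quickly" : S/N
          [3,4] "built" : N
      [4,6] (PP/N)\NP   >
        [4,5] "some" : ((PP/N)\NP)/PP
        [5,6] "which" : PP
    [6,8] N   >
      [6,7] "the" : N/NP
      [7,8] "on" : NP

[0,1] S/PP  lex  "this"
[1,2] NP/S  lex  "song"
[2,3] S/N  lex  "quickly"
[3,4] N  lex  "built"
[2,4] S  >  k=3
[1,4] NP  >  k=2
[4,5] ((PP/N)\NP)/PP  lex  "some"
[5,6] PP  lex  "which"
[4,6] (PP/N)\NP  >  k=5
[1,6] PP/N  <  k=4
[6,7] N/NP  lex  "the"
[7,8] NP  lex  "on"
[6,8] N  >  k=7
[1,8] PP  >  k=6
[0,8] S  >  k=1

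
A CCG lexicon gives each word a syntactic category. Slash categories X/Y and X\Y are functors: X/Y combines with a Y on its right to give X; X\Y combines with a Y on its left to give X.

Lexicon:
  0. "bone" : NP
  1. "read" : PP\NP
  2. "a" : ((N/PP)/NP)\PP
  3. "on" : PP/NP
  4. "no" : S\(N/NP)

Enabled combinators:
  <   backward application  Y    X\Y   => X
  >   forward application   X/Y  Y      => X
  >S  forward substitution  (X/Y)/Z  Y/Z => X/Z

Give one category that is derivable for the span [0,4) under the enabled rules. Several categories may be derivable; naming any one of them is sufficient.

N/NP

[0,5] S   <
  [0,4] N/NP   >S
    [0,3] (N/PP)/NP   <
      [0,2] PP   <
        [0,1] "bone" : NP
        [1,2] "read" : PP\NP
      [2,3] "a" : ((N/PP)/NP)\PP
    [3,4] "on" : PP/NP
  [4,5] "no" : S\(N/NP)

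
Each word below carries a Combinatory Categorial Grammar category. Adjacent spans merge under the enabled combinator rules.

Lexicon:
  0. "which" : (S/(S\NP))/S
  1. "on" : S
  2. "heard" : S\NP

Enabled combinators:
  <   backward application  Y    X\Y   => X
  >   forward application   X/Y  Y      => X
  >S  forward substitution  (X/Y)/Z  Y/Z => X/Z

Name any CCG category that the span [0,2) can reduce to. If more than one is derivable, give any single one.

[0,3] S   >
  [0,2] S/(S\NP)   >
    [0,1] "which" : (S/(S\NP))/S
    [1,2] "on" : S
  [2,3] "heard" : S\NP

S/(S\NP)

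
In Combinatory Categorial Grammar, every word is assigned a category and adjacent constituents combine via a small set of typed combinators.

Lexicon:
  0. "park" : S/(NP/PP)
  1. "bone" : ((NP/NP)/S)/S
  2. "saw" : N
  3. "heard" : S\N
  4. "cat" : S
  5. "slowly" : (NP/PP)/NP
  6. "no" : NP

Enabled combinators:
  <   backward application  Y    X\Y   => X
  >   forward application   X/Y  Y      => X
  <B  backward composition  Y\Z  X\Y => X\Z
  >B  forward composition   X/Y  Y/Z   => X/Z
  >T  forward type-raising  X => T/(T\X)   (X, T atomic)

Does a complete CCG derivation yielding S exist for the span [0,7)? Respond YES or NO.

[0,7] S   >
  [0,1] "park" : S/(NP/PP)
  [1,7] NP/PP   >B
    [1,5] NP/NP   >
      [1,4] (NP/NP)/S   >
        [1,2] "bone" : ((NP/NP)/S)/S
        [2,4] S   >
          [2,3] S/(S\N)   >T
            [2,3] "saw" : N
          [3,4] "heard" : S\N
      [4,5] "cat" : S
    [5,7] NP/PP   >
      [5,6] "slowly" : (NP/PP)/NP
      [6,7] "no" : NP

YES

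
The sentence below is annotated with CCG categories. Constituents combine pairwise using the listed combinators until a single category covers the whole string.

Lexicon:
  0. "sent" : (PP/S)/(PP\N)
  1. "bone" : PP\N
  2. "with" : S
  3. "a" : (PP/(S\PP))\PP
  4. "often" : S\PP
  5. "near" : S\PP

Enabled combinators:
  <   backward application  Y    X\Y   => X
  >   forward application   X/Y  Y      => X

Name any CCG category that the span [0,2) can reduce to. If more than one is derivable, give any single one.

PP/S

[0,6] S   <
  [0,5] PP   >
    [0,4] PP/(S\PP)   <
      [0,3] PP   >
        [0,2] PP/S   >
          [0,1] "sent" : (PP/S)/(PP\N)
          [1,2] "bone" : PP\N
        [2,3] "with" : S
      [3,4] "a" : (PP/(S\PP))\PP
    [4,5] "often" : S\PP
  [5,6] "near" : S\PP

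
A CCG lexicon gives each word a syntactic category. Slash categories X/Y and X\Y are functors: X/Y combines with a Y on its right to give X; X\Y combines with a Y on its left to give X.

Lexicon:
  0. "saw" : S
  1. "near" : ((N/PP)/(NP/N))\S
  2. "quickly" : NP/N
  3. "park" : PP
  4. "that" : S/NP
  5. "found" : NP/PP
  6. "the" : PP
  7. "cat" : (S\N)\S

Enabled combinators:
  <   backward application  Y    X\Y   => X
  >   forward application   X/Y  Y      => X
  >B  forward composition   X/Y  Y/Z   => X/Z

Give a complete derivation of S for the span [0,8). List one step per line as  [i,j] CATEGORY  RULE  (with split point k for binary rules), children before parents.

[0,1] S  lex  "saw"
[1,2] ((N/PP)/(NP/N))\S  lex  "near"
[0,2] (N/PP)/(NP/N)  <  k=1
[2,3] NP/N  lex  "quickly"
[0,3] N/PP  >  k=2
[3,4] PP  lex  "park"
[0,4] N  >  k=3
[4,5] S/NP  lex  "that"
[5,6] NP/PP  lex  "found"
[6,7] PP  lex  "the"
[5,7] NP  >  k=6
[4,7] S  >  k=5
[7,8] (S\N)\S  lex  "cat"
[4,8] S\N  <  k=7
[0,8] S  <  k=4

[0,8] S   <
  [0,4] N   >
    [0,3] N/PP   >
      [0,2] (N/PP)/(NP/N)   <
        [0,1] "saw" : S
        [1,2] "near" : ((N/PP)/(NP/N))\S
      [2,3] "quickly" : NP/N
    [3,4] "park" : PP
  [4,8] S\N   <
    [4,7] S   >
      [4,5] "that" : S/NP
      [5,7] NP   >
        [5,6] "found" : NP/PP
        [6,7] "the" : PP
    [7,8] "cat" : (S\N)\S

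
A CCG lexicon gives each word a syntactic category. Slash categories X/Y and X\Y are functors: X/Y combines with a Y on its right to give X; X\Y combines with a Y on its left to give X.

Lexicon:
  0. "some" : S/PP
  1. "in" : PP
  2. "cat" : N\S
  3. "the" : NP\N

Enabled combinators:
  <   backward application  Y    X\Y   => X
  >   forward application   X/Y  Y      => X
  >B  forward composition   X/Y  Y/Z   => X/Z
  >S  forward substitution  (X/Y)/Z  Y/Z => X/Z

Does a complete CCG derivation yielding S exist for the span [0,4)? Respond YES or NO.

S/PP PP N\S NP\N
CKY chart[0,4] = {NP}; S ∉ chart

NO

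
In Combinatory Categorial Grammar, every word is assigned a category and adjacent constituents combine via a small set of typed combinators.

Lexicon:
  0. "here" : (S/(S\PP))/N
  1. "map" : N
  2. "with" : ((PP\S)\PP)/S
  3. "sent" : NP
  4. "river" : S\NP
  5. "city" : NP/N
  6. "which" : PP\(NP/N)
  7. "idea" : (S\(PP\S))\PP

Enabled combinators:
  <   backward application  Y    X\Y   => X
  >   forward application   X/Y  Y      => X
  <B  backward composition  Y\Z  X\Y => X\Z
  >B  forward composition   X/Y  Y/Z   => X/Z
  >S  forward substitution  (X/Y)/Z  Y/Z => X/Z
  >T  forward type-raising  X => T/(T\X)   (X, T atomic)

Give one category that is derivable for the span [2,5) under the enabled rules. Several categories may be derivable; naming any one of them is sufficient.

(PP\S)\PP

[0,8] S   >
  [0,2] S/(S\PP)   >
    [0,1] "here" : (S/(S\PP))/N
    [1,2] "map" : N
  [2,8] S\PP   <B
    [2,5] (PP\S)\PP   >
      [2,3] "with" : ((PP\S)\PP)/S
      [3,5] S   <
        [3,4] "sent" : NP
        [4,5] "river" : S\NP
    [5,8] S\(PP\S)   <
      [5,7] PP   <
        [5,6] "city" : NP/N
        [6,7] "which" : PP\(NP/N)
      [7,8] "idea" : (S\(PP\S))\PP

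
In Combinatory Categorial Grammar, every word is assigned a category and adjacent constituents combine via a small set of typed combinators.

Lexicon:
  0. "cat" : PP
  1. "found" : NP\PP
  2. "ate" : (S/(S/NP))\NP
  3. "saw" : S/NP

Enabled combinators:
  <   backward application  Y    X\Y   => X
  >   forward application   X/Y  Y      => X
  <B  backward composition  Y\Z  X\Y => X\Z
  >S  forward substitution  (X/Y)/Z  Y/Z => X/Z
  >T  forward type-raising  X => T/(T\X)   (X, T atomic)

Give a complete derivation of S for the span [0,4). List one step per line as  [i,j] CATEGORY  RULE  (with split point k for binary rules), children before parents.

[0,1] PP  lex  "cat"
[1,2] NP\PP  lex  "found"
[0,2] NP  <  k=1
[2,3] (S/(S/NP))\NP  lex  "ate"
[0,3] S/(S/NP)  <  k=2
[3,4] S/NP  lex  "saw"
[0,4] S  >  k=3

[0,4] S   >
  [0,3] S/(S/NP)   <
    [0,2] NP   <
      [0,1] "cat" : PP
      [1,2] "found" : NP\PP
    [2,3] "ate" : (S/(S/NP))\NP
  [3,4] "saw" : S/NP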